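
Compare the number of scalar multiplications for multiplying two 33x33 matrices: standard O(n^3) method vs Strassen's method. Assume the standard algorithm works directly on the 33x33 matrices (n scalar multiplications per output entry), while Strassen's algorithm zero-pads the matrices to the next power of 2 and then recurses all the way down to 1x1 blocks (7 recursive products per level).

Matrix multiplication for 33x33 matrices:

Strassen's algorithm requires power-of-2 dimensions. Pad 33x33 to 64x64 (next power of 2).

Standard algorithm: 33^3 = 35937 multiplications
Strassen's algorithm: 7^(log2(64)) = 7^6 = 117649 multiplications
Difference: 35937 - 117649 = -81712 (Strassen uses MORE here due to padding overhead — for small or just-over-power-of-2 n, padding can outweigh the per-level savings)

Standard: 35937 multiplications (33^3). Strassen: 117649 multiplications (7^6, after padding to 64x64). Strassen reduces 8 recursive multiplications to 7 at each level.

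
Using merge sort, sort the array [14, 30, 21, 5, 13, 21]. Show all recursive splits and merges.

Merge sort trace:

Split: [14, 30, 21, 5, 13, 21] -> [14, 30, 21] and [5, 13, 21]
  Split: [14, 30, 21] -> [14] and [30, 21]
    Split: [30, 21] -> [30] and [21]
    Merge: [30] + [21] -> [21, 30]
  Merge: [14] + [21, 30] -> [14, 21, 30]
  Split: [5, 13, 21] -> [5] and [13, 21]
    Split: [13, 21] -> [13] and [21]
    Merge: [13] + [21] -> [13, 21]
  Merge: [5] + [13, 21] -> [5, 13, 21]
Merge: [14, 21, 30] + [5, 13, 21] -> [5, 13, 14, 21, 21, 30]

Final sorted array: [5, 13, 14, 21, 21, 30]

The merge sort proceeds by recursively splitting the array and merging sorted halves.
After all merges, the sorted array is [5, 13, 14, 21, 21, 30].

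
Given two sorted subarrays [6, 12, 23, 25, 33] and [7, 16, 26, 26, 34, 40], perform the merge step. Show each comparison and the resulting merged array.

Merging process:

Compare 6 vs 7: take 6 from left. Merged: [6]
Compare 12 vs 7: take 7 from right. Merged: [6, 7]
Compare 12 vs 16: take 12 from left. Merged: [6, 7, 12]
Compare 23 vs 16: take 16 from right. Merged: [6, 7, 12, 16]
Compare 23 vs 26: take 23 from left. Merged: [6, 7, 12, 16, 23]
Compare 25 vs 26: take 25 from left. Merged: [6, 7, 12, 16, 23, 25]
Compare 33 vs 26: take 26 from right. Merged: [6, 7, 12, 16, 23, 25, 26]
Compare 33 vs 26: take 26 from right. Merged: [6, 7, 12, 16, 23, 25, 26, 26]
Compare 33 vs 34: take 33 from left. Merged: [6, 7, 12, 16, 23, 25, 26, 26, 33]
Append remaining from right: [34, 40]. Merged: [6, 7, 12, 16, 23, 25, 26, 26, 33, 34, 40]

Final merged array: [6, 7, 12, 16, 23, 25, 26, 26, 33, 34, 40]
Total comparisons: 9

The merged array is [6, 7, 12, 16, 23, 25, 26, 26, 33, 34, 40], requiring 9 comparisons. The merge step runs in O(n) time where n is the total number of elements.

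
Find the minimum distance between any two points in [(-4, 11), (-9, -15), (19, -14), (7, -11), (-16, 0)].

Computing all pairwise distances among 5 points:

d((-4, 11), (-9, -15)) = 26.4764
d((-4, 11), (19, -14)) = 33.9706
d((-4, 11), (7, -11)) = 24.5967
d((-4, 11), (-16, 0)) = 16.2788
d((-9, -15), (19, -14)) = 28.0179
d((-9, -15), (7, -11)) = 16.4924
d((-9, -15), (-16, 0)) = 16.5529
d((19, -14), (7, -11)) = 12.3693 <-- minimum
d((19, -14), (-16, 0)) = 37.6962
d((7, -11), (-16, 0)) = 25.4951

Closest pair: (19, -14) and (7, -11) with distance 12.3693

The closest pair is (19, -14) and (7, -11) with Euclidean distance 12.3693. For 5 points, brute-force pairwise comparison is shown above. For large n, the divide-and-conquer algorithm (sort by x, recurse on halves, check the dividing strip) achieves O(n log n).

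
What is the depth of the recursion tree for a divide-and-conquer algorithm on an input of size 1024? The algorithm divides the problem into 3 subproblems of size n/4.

For divide and conquer with division factor 4:

Problem sizes at each level:
Level 0: 1024
Level 1: 256
Level 2: 64
Level 3: 16
Level 4: 4
Level 5: 1

The root is level 0 and the size-1 base case is level 5 (the tree spans levels 0 through 5, i.e. 6 levels counting the root), so the depth is the number of divisions: log_4(1024) = 5

The recursion tree depth is log_4(1024) = 5. At each level, the problem size is divided by 4, so it takes 5 divisions to reduce to a base case of size 1. The algorithm makes 3 recursive calls at each level.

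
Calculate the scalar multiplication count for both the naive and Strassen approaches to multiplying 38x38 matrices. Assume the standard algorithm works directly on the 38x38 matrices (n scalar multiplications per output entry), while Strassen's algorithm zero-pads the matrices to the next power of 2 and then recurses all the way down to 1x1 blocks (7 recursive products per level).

Matrix multiplication for 38x38 matrices:

Strassen's algorithm requires power-of-2 dimensions. Pad 38x38 to 64x64 (next power of 2).

Standard algorithm: 38^3 = 54872 multiplications
Strassen's algorithm: 7^(log2(64)) = 7^6 = 117649 multiplications
Difference: 54872 - 117649 = -62777 (Strassen uses MORE here due to padding overhead — for small or just-over-power-of-2 n, padding can outweigh the per-level savings)

Standard: 54872 multiplications (38^3). Strassen: 117649 multiplications (7^6, after padding to 64x64). Strassen reduces 8 recursive multiplications to 7 at each level.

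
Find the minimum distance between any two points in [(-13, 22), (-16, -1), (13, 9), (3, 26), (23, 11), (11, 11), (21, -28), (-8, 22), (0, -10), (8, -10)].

Computing all pairwise distances among 10 points:

d((-13, 22), (-16, -1)) = 23.1948
d((-13, 22), (13, 9)) = 29.0689
d((-13, 22), (3, 26)) = 16.4924
d((-13, 22), (23, 11)) = 37.6431
d((-13, 22), (11, 11)) = 26.4008
d((-13, 22), (21, -28)) = 60.4649
d((-13, 22), (-8, 22)) = 5.0
d((-13, 22), (0, -10)) = 34.5398
d((-13, 22), (8, -10)) = 38.2753
d((-16, -1), (13, 9)) = 30.6757
d((-16, -1), (3, 26)) = 33.0151
d((-16, -1), (23, 11)) = 40.8044
d((-16, -1), (11, 11)) = 29.5466
d((-16, -1), (21, -28)) = 45.8039
d((-16, -1), (-8, 22)) = 24.3516
d((-16, -1), (0, -10)) = 18.3576
d((-16, -1), (8, -10)) = 25.632
d((13, 9), (3, 26)) = 19.7231
d((13, 9), (23, 11)) = 10.198
d((13, 9), (11, 11)) = 2.8284 <-- minimum
d((13, 9), (21, -28)) = 37.855
d((13, 9), (-8, 22)) = 24.6982
d((13, 9), (0, -10)) = 23.0217
d((13, 9), (8, -10)) = 19.6469
d((3, 26), (23, 11)) = 25.0
d((3, 26), (11, 11)) = 17.0
d((3, 26), (21, -28)) = 56.921
d((3, 26), (-8, 22)) = 11.7047
d((3, 26), (0, -10)) = 36.1248
d((3, 26), (8, -10)) = 36.3456
d((23, 11), (11, 11)) = 12.0
d((23, 11), (21, -28)) = 39.0512
d((23, 11), (-8, 22)) = 32.8938
d((23, 11), (0, -10)) = 31.1448
d((23, 11), (8, -10)) = 25.807
d((11, 11), (21, -28)) = 40.2616
d((11, 11), (-8, 22)) = 21.9545
d((11, 11), (0, -10)) = 23.7065
d((11, 11), (8, -10)) = 21.2132
d((21, -28), (-8, 22)) = 57.8014
d((21, -28), (0, -10)) = 27.6586
d((21, -28), (8, -10)) = 22.2036
d((-8, 22), (0, -10)) = 32.9848
d((-8, 22), (8, -10)) = 35.7771
d((0, -10), (8, -10)) = 8.0

Closest pair: (13, 9) and (11, 11) with distance 2.8284

The closest pair is (13, 9) and (11, 11) with Euclidean distance 2.8284. For 10 points, brute-force pairwise comparison is shown above. For large n, the divide-and-conquer algorithm (sort by x, recurse on halves, check the dividing strip) achieves O(n log n).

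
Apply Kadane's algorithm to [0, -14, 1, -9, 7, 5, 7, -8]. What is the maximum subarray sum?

Using Kadane's algorithm on [0, -14, 1, -9, 7, 5, 7, -8]:

Scanning through the array:
Position 1 (value -14): max_ending_here = -14, max_so_far = 0
Position 2 (value 1): max_ending_here = 1, max_so_far = 1
Position 3 (value -9): max_ending_here = -8, max_so_far = 1
Position 4 (value 7): max_ending_here = 7, max_so_far = 7
Position 5 (value 5): max_ending_here = 12, max_so_far = 12
Position 6 (value 7): max_ending_here = 19, max_so_far = 19
Position 7 (value -8): max_ending_here = 11, max_so_far = 19

Maximum subarray: [7, 5, 7]
Maximum sum: 19

The maximum subarray is [7, 5, 7] with sum 19. This subarray runs from index 4 to index 6.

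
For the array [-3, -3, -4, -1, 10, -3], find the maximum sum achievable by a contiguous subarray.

Using Kadane's algorithm on [-3, -3, -4, -1, 10, -3]:

Scanning through the array:
Position 1 (value -3): max_ending_here = -3, max_so_far = -3
Position 2 (value -4): max_ending_here = -4, max_so_far = -3
Position 3 (value -1): max_ending_here = -1, max_so_far = -1
Position 4 (value 10): max_ending_here = 10, max_so_far = 10
Position 5 (value -3): max_ending_here = 7, max_so_far = 10

Maximum subarray: [10]
Maximum sum: 10

The maximum subarray is [10] with sum 10. This subarray runs from index 4 to index 4.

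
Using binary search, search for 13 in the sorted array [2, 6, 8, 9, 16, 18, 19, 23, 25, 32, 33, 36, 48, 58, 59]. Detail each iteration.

Binary search for 13 in [2, 6, 8, 9, 16, 18, 19, 23, 25, 32, 33, 36, 48, 58, 59]:

lo=0, hi=14, mid=7, arr[mid]=23 -> 23 > 13, search left half
lo=0, hi=6, mid=3, arr[mid]=9 -> 9 < 13, search right half
lo=4, hi=6, mid=5, arr[mid]=18 -> 18 > 13, search left half
lo=4, hi=4, mid=4, arr[mid]=16 -> 16 > 13, search left half
lo=4 > hi=3, target 13 not found

Binary search determines that 13 is not in the array after 4 comparisons. The search space was exhausted without finding the target.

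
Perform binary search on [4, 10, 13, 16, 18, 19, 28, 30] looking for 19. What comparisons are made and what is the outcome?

Binary search for 19 in [4, 10, 13, 16, 18, 19, 28, 30]:

lo=0, hi=7, mid=3, arr[mid]=16 -> 16 < 19, search right half
lo=4, hi=7, mid=5, arr[mid]=19 -> Found target at index 5!

Binary search finds 19 at index 5 after 2 comparisons. The search repeatedly halves the search space by comparing with the middle element.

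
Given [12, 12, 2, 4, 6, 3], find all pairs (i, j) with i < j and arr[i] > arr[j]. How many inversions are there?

Finding inversions in [12, 12, 2, 4, 6, 3]:

(0, 2): arr[0]=12 > arr[2]=2
(0, 3): arr[0]=12 > arr[3]=4
(0, 4): arr[0]=12 > arr[4]=6
(0, 5): arr[0]=12 > arr[5]=3
(1, 2): arr[1]=12 > arr[2]=2
(1, 3): arr[1]=12 > arr[3]=4
(1, 4): arr[1]=12 > arr[4]=6
(1, 5): arr[1]=12 > arr[5]=3
(3, 5): arr[3]=4 > arr[5]=3
(4, 5): arr[4]=6 > arr[5]=3

Total inversions: 10

The array has 10 inversion(s): (0,2), (0,3), (0,4), (0,5), (1,2), (1,3), (1,4), (1,5), (3,5), (4,5). Each pair (i,j) satisfies i < j and arr[i] > arr[j].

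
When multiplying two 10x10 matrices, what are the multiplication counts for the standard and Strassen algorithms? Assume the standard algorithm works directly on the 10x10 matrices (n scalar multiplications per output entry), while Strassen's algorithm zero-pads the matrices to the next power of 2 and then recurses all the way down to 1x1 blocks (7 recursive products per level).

Matrix multiplication for 10x10 matrices:

Strassen's algorithm requires power-of-2 dimensions. Pad 10x10 to 16x16 (next power of 2).

Standard algorithm: 10^3 = 1000 multiplications
Strassen's algorithm: 7^(log2(16)) = 7^4 = 2401 multiplications
Difference: 1000 - 2401 = -1401 (Strassen uses MORE here due to padding overhead — for small or just-over-power-of-2 n, padding can outweigh the per-level savings)

Standard: 1000 multiplications (10^3). Strassen: 2401 multiplications (7^4, after padding to 16x16). Strassen reduces 8 recursive multiplications to 7 at each level.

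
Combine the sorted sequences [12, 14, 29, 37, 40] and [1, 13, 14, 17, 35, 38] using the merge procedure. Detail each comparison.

Merging process:

Compare 12 vs 1: take 1 from right. Merged: [1]
Compare 12 vs 13: take 12 from left. Merged: [1, 12]
Compare 14 vs 13: take 13 from right. Merged: [1, 12, 13]
Compare 14 vs 14: take 14 from left. Merged: [1, 12, 13, 14]
Compare 29 vs 14: take 14 from right. Merged: [1, 12, 13, 14, 14]
Compare 29 vs 17: take 17 from right. Merged: [1, 12, 13, 14, 14, 17]
Compare 29 vs 35: take 29 from left. Merged: [1, 12, 13, 14, 14, 17, 29]
Compare 37 vs 35: take 35 from right. Merged: [1, 12, 13, 14, 14, 17, 29, 35]
Compare 37 vs 38: take 37 from left. Merged: [1, 12, 13, 14, 14, 17, 29, 35, 37]
Compare 40 vs 38: take 38 from right. Merged: [1, 12, 13, 14, 14, 17, 29, 35, 37, 38]
Append remaining from left: [40]. Merged: [1, 12, 13, 14, 14, 17, 29, 35, 37, 38, 40]

Final merged array: [1, 12, 13, 14, 14, 17, 29, 35, 37, 38, 40]
Total comparisons: 10

The merged array is [1, 12, 13, 14, 14, 17, 29, 35, 37, 38, 40], requiring 10 comparisons. The merge step runs in O(n) time where n is the total number of elements.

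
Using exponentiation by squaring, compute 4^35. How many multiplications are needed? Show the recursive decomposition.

Computing 4^35 by squaring (build up from 4^1; each line after the first costs one multiplication):

4^1 = 4
4^2 = (4^1)^2 = 4^2 = 16
4^4 = (4^2)^2 = 16^2 = 256
4^8 = (4^4)^2 = 256^2 = 65536
4^16 = (4^8)^2 = 65536^2 = 4294967296
4^17 = 4 * 4^16 = 4 * 4294967296 = 17179869184
4^34 = (4^17)^2 = 17179869184^2 = 295147905179352825856
4^35 = 4 * 4^34 = 4 * 295147905179352825856 = 1180591620717411303424

Result: 1180591620717411303424
Multiplications needed: 7 (7 lines after 4^1)

4^35 = 1180591620717411303424. Using exponentiation by squaring, this requires 7 multiplications. The key idea: if the exponent is even, square the half-power; if odd, multiply by the base once.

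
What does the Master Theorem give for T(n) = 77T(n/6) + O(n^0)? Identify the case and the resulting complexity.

Master Theorem for T(n) = 77T(n/6) + O(n^0):

a = 77, b = 6, c = 0
log_b(a) = log_6(77) = 2.4243

Case 1: c = 0 < log_6(77) = 2.4243
T(n) = O(n^(log_6 77))

For T(n) = 77T(n/6) + O(n^0): log_6(77) = 2.4243. This is Case 1 of the Master Theorem (c < log_b(a), work dominated by leaves), giving O(n^(log_6 77)).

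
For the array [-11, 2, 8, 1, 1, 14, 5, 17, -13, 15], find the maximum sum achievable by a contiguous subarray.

Using Kadane's algorithm on [-11, 2, 8, 1, 1, 14, 5, 17, -13, 15]:

Scanning through the array:
Position 1 (value 2): max_ending_here = 2, max_so_far = 2
Position 2 (value 8): max_ending_here = 10, max_so_far = 10
Position 3 (value 1): max_ending_here = 11, max_so_far = 11
Position 4 (value 1): max_ending_here = 12, max_so_far = 12
Position 5 (value 14): max_ending_here = 26, max_so_far = 26
Position 6 (value 5): max_ending_here = 31, max_so_far = 31
Position 7 (value 17): max_ending_here = 48, max_so_far = 48
Position 8 (value -13): max_ending_here = 35, max_so_far = 48
Position 9 (value 15): max_ending_here = 50, max_so_far = 50

Maximum subarray: [2, 8, 1, 1, 14, 5, 17, -13, 15]
Maximum sum: 50

The maximum subarray is [2, 8, 1, 1, 14, 5, 17, -13, 15] with sum 50. This subarray runs from index 1 to index 9.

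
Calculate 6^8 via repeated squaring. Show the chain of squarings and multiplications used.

Computing 6^8 by squaring (build up from 6^1; each line after the first costs one multiplication):

6^1 = 6
6^2 = (6^1)^2 = 6^2 = 36
6^4 = (6^2)^2 = 36^2 = 1296
6^8 = (6^4)^2 = 1296^2 = 1679616

Result: 1679616
Multiplications needed: 3 (3 lines after 6^1)

6^8 = 1679616. Using exponentiation by squaring, this requires 3 multiplications. The key idea: if the exponent is even, square the half-power; if odd, multiply by the base once.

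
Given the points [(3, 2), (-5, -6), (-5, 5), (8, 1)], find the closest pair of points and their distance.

Computing all pairwise distances among 4 points:

d((3, 2), (-5, -6)) = 11.3137
d((3, 2), (-5, 5)) = 8.544
d((3, 2), (8, 1)) = 5.099 <-- minimum
d((-5, -6), (-5, 5)) = 11.0
d((-5, -6), (8, 1)) = 14.7648
d((-5, 5), (8, 1)) = 13.6015

Closest pair: (3, 2) and (8, 1) with distance 5.099

The closest pair is (3, 2) and (8, 1) with Euclidean distance 5.099. For 4 points, brute-force pairwise comparison is shown above. For large n, the divide-and-conquer algorithm (sort by x, recurse on halves, check the dividing strip) achieves O(n log n).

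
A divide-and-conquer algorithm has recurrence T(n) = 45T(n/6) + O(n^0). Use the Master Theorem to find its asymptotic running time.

Master Theorem for T(n) = 45T(n/6) + O(n^0):

a = 45, b = 6, c = 0
log_b(a) = log_6(45) = 2.1245

Case 1: c = 0 < log_6(45) = 2.1245
T(n) = O(n^(log_6 45))

For T(n) = 45T(n/6) + O(n^0): log_6(45) = 2.1245. This is Case 1 of the Master Theorem (c < log_b(a), work dominated by leaves), giving O(n^(log_6 45)).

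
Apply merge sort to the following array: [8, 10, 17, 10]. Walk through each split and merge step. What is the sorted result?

Merge sort trace:

Split: [8, 10, 17, 10] -> [8, 10] and [17, 10]
  Split: [8, 10] -> [8] and [10]
  Merge: [8] + [10] -> [8, 10]
  Split: [17, 10] -> [17] and [10]
  Merge: [17] + [10] -> [10, 17]
Merge: [8, 10] + [10, 17] -> [8, 10, 10, 17]

Final sorted array: [8, 10, 10, 17]

The merge sort proceeds by recursively splitting the array and merging sorted halves.
After all merges, the sorted array is [8, 10, 10, 17].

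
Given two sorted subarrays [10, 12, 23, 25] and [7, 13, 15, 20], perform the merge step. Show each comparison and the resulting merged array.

Merging process:

Compare 10 vs 7: take 7 from right. Merged: [7]
Compare 10 vs 13: take 10 from left. Merged: [7, 10]
Compare 12 vs 13: take 12 from left. Merged: [7, 10, 12]
Compare 23 vs 13: take 13 from right. Merged: [7, 10, 12, 13]
Compare 23 vs 15: take 15 from right. Merged: [7, 10, 12, 13, 15]
Compare 23 vs 20: take 20 from right. Merged: [7, 10, 12, 13, 15, 20]
Append remaining from left: [23, 25]. Merged: [7, 10, 12, 13, 15, 20, 23, 25]

Final merged array: [7, 10, 12, 13, 15, 20, 23, 25]
Total comparisons: 6

The merged array is [7, 10, 12, 13, 15, 20, 23, 25], requiring 6 comparisons. The merge step runs in O(n) time where n is the total number of elements.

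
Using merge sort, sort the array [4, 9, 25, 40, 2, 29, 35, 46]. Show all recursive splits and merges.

Merge sort trace:

Split: [4, 9, 25, 40, 2, 29, 35, 46] -> [4, 9, 25, 40] and [2, 29, 35, 46]
  Split: [4, 9, 25, 40] -> [4, 9] and [25, 40]
    Split: [4, 9] -> [4] and [9]
    Merge: [4] + [9] -> [4, 9]
    Split: [25, 40] -> [25] and [40]
    Merge: [25] + [40] -> [25, 40]
  Merge: [4, 9] + [25, 40] -> [4, 9, 25, 40]
  Split: [2, 29, 35, 46] -> [2, 29] and [35, 46]
    Split: [2, 29] -> [2] and [29]
    Merge: [2] + [29] -> [2, 29]
    Split: [35, 46] -> [35] and [46]
    Merge: [35] + [46] -> [35, 46]
  Merge: [2, 29] + [35, 46] -> [2, 29, 35, 46]
Merge: [4, 9, 25, 40] + [2, 29, 35, 46] -> [2, 4, 9, 25, 29, 35, 40, 46]

Final sorted array: [2, 4, 9, 25, 29, 35, 40, 46]

The merge sort proceeds by recursively splitting the array and merging sorted halves.
After all merges, the sorted array is [2, 4, 9, 25, 29, 35, 40, 46].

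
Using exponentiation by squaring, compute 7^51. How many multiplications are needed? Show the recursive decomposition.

Computing 7^51 by squaring (build up from 7^1; each line after the first costs one multiplication):

7^1 = 7
7^2 = (7^1)^2 = 7^2 = 49
7^3 = 7 * 7^2 = 7 * 49 = 343
7^6 = (7^3)^2 = 343^2 = 117649
7^12 = (7^6)^2 = 117649^2 = 13841287201
7^24 = (7^12)^2 = 13841287201^2 = 191581231380566414401
7^25 = 7 * 7^24 = 7 * 191581231380566414401 = 1341068619663964900807
7^50 = (7^25)^2 = 1341068619663964900807^2 = 1798465042647412146620280340569649349251249
7^51 = 7 * 7^50 = 7 * 1798465042647412146620280340569649349251249 = 12589255298531885026341962383987545444758743

Result: 12589255298531885026341962383987545444758743
Multiplications needed: 8 (8 lines after 7^1)

7^51 = 12589255298531885026341962383987545444758743. Using exponentiation by squaring, this requires 8 multiplications. The key idea: if the exponent is even, square the half-power; if odd, multiply by the base once.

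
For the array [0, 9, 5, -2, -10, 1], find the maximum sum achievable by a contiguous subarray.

Using Kadane's algorithm on [0, 9, 5, -2, -10, 1]:

Scanning through the array:
Position 1 (value 9): max_ending_here = 9, max_so_far = 9
Position 2 (value 5): max_ending_here = 14, max_so_far = 14
Position 3 (value -2): max_ending_here = 12, max_so_far = 14
Position 4 (value -10): max_ending_here = 2, max_so_far = 14
Position 5 (value 1): max_ending_here = 3, max_so_far = 14

Maximum subarray: [0, 9, 5]
Maximum sum: 14

The maximum subarray is [0, 9, 5] with sum 14. This subarray runs from index 0 to index 2.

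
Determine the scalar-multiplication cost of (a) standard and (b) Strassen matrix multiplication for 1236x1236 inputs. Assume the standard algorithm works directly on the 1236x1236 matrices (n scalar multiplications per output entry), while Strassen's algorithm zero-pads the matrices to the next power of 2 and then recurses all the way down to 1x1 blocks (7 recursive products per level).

Matrix multiplication for 1236x1236 matrices:

Strassen's algorithm requires power-of-2 dimensions. Pad 1236x1236 to 2048x2048 (next power of 2).

Standard algorithm: 1236^3 = 1888232256 multiplications
Strassen's algorithm: 7^(log2(2048)) = 7^11 = 1977326743 multiplications
Difference: 1888232256 - 1977326743 = -89094487 (Strassen uses MORE here due to padding overhead — for small or just-over-power-of-2 n, padding can outweigh the per-level savings)

Standard: 1888232256 multiplications (1236^3). Strassen: 1977326743 multiplications (7^11, after padding to 2048x2048). Strassen reduces 8 recursive multiplications to 7 at each level.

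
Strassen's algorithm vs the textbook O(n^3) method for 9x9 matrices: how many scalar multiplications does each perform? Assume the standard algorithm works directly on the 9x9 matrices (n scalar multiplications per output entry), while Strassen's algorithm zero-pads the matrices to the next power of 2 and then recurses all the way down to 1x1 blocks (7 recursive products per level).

Matrix multiplication for 9x9 matrices:

Strassen's algorithm requires power-of-2 dimensions. Pad 9x9 to 16x16 (next power of 2).

Standard algorithm: 9^3 = 729 multiplications
Strassen's algorithm: 7^(log2(16)) = 7^4 = 2401 multiplications
Difference: 729 - 2401 = -1672 (Strassen uses MORE here due to padding overhead — for small or just-over-power-of-2 n, padding can outweigh the per-level savings)

Standard: 729 multiplications (9^3). Strassen: 2401 multiplications (7^4, after padding to 16x16). Strassen reduces 8 recursive multiplications to 7 at each level.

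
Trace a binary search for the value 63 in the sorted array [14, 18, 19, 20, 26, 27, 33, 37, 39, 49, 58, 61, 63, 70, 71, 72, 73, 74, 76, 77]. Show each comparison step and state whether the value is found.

Binary search for 63 in [14, 18, 19, 20, 26, 27, 33, 37, 39, 49, 58, 61, 63, 70, 71, 72, 73, 74, 76, 77]:

lo=0, hi=19, mid=9, arr[mid]=49 -> 49 < 63, search right half
lo=10, hi=19, mid=14, arr[mid]=71 -> 71 > 63, search left half
lo=10, hi=13, mid=11, arr[mid]=61 -> 61 < 63, search right half
lo=12, hi=13, mid=12, arr[mid]=63 -> Found target at index 12!

Binary search finds 63 at index 12 after 4 comparisons. The search repeatedly halves the search space by comparing with the middle element.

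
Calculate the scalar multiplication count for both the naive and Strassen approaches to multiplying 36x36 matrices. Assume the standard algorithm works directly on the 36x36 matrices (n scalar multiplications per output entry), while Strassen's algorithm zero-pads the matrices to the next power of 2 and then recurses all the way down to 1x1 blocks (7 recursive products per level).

Matrix multiplication for 36x36 matrices:

Strassen's algorithm requires power-of-2 dimensions. Pad 36x36 to 64x64 (next power of 2).

Standard algorithm: 36^3 = 46656 multiplications
Strassen's algorithm: 7^(log2(64)) = 7^6 = 117649 multiplications
Difference: 46656 - 117649 = -70993 (Strassen uses MORE here due to padding overhead — for small or just-over-power-of-2 n, padding can outweigh the per-level savings)

Standard: 46656 multiplications (36^3). Strassen: 117649 multiplications (7^6, after padding to 64x64). Strassen reduces 8 recursive multiplications to 7 at each level.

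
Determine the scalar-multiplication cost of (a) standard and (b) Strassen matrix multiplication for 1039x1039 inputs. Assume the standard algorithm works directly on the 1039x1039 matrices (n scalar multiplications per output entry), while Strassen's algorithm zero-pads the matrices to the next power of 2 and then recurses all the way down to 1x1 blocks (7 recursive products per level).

Matrix multiplication for 1039x1039 matrices:

Strassen's algorithm requires power-of-2 dimensions. Pad 1039x1039 to 2048x2048 (next power of 2).

Standard algorithm: 1039^3 = 1121622319 multiplications
Strassen's algorithm: 7^(log2(2048)) = 7^11 = 1977326743 multiplications
Difference: 1121622319 - 1977326743 = -855704424 (Strassen uses MORE here due to padding overhead — for small or just-over-power-of-2 n, padding can outweigh the per-level savings)

Standard: 1121622319 multiplications (1039^3). Strassen: 1977326743 multiplications (7^11, after padding to 2048x2048). Strassen reduces 8 recursive multiplications to 7 at each level.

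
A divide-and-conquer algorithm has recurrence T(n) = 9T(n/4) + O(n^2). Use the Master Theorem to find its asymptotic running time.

Master Theorem for T(n) = 9T(n/4) + O(n^2):

a = 9, b = 4, c = 2
log_b(a) = log_4(9) = 1.5850

Case 3: c = 2 > log_4(9) = 1.5850
T(n) = O(n^2) = O(n^2)

For T(n) = 9T(n/4) + O(n^2): log_4(9) = 1.5850. This is Case 3 of the Master Theorem (c > log_b(a), work dominated by root), giving O(n^2).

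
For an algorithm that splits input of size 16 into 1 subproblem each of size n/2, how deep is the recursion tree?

For divide and conquer with division factor 2:

Problem sizes at each level:
Level 0: 16
Level 1: 8
Level 2: 4
Level 3: 2
Level 4: 1

The root is level 0 and the size-1 base case is level 4 (the tree spans levels 0 through 4, i.e. 5 levels counting the root), so the depth is the number of divisions: log_2(16) = 4

The recursion tree depth is log_2(16) = 4. At each level, the problem size is divided by 2, so it takes 4 divisions to reduce to a base case of size 1. The algorithm makes 1 recursive call at each level.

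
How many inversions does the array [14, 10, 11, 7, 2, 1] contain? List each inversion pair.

Finding inversions in [14, 10, 11, 7, 2, 1]:

(0, 1): arr[0]=14 > arr[1]=10
(0, 2): arr[0]=14 > arr[2]=11
(0, 3): arr[0]=14 > arr[3]=7
(0, 4): arr[0]=14 > arr[4]=2
(0, 5): arr[0]=14 > arr[5]=1
(1, 3): arr[1]=10 > arr[3]=7
(1, 4): arr[1]=10 > arr[4]=2
(1, 5): arr[1]=10 > arr[5]=1
(2, 3): arr[2]=11 > arr[3]=7
(2, 4): arr[2]=11 > arr[4]=2
(2, 5): arr[2]=11 > arr[5]=1
(3, 4): arr[3]=7 > arr[4]=2
(3, 5): arr[3]=7 > arr[5]=1
(4, 5): arr[4]=2 > arr[5]=1

Total inversions: 14

The array has 14 inversion(s): (0,1), (0,2), (0,3), (0,4), (0,5), (1,3), (1,4), (1,5), (2,3), (2,4), (2,5), (3,4), (3,5), (4,5). Each pair (i,j) satisfies i < j and arr[i] > arr[j].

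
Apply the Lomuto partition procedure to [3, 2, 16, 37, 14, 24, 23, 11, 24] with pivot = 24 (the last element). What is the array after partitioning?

Lomuto partition with pivot = 24:

Initial array: [3, 2, 16, 37, 14, 24, 23, 11, 24]

arr[0]=3 <= 24: swap with position 0, array becomes [3, 2, 16, 37, 14, 24, 23, 11, 24]
arr[1]=2 <= 24: swap with position 1, array becomes [3, 2, 16, 37, 14, 24, 23, 11, 24]
arr[2]=16 <= 24: swap with position 2, array becomes [3, 2, 16, 37, 14, 24, 23, 11, 24]
arr[3]=37 > 24: no swap
arr[4]=14 <= 24: swap with position 3, array becomes [3, 2, 16, 14, 37, 24, 23, 11, 24]
arr[5]=24 <= 24: swap with position 4, array becomes [3, 2, 16, 14, 24, 37, 23, 11, 24]
arr[6]=23 <= 24: swap with position 5, array becomes [3, 2, 16, 14, 24, 23, 37, 11, 24]
arr[7]=11 <= 24: swap with position 6, array becomes [3, 2, 16, 14, 24, 23, 11, 37, 24]

Place pivot at position 7: [3, 2, 16, 14, 24, 23, 11, 24, 37]
Pivot position: 7

After partitioning with pivot 24, the array becomes [3, 2, 16, 14, 24, 23, 11, 24, 37]. The pivot is placed at index 7. All elements to the left of the pivot are <= 24, and all elements to the right are > 24.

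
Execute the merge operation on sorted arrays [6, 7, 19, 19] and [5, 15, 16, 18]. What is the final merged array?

Merging process:

Compare 6 vs 5: take 5 from right. Merged: [5]
Compare 6 vs 15: take 6 from left. Merged: [5, 6]
Compare 7 vs 15: take 7 from left. Merged: [5, 6, 7]
Compare 19 vs 15: take 15 from right. Merged: [5, 6, 7, 15]
Compare 19 vs 16: take 16 from right. Merged: [5, 6, 7, 15, 16]
Compare 19 vs 18: take 18 from right. Merged: [5, 6, 7, 15, 16, 18]
Append remaining from left: [19, 19]. Merged: [5, 6, 7, 15, 16, 18, 19, 19]

Final merged array: [5, 6, 7, 15, 16, 18, 19, 19]
Total comparisons: 6

The merged array is [5, 6, 7, 15, 16, 18, 19, 19], requiring 6 comparisons. The merge step runs in O(n) time where n is the total number of elements.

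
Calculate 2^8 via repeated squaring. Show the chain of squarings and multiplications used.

Computing 2^8 by squaring (build up from 2^1; each line after the first costs one multiplication):

2^1 = 2
2^2 = (2^1)^2 = 2^2 = 4
2^4 = (2^2)^2 = 4^2 = 16
2^8 = (2^4)^2 = 16^2 = 256

Result: 256
Multiplications needed: 3 (3 lines after 2^1)

2^8 = 256. Using exponentiation by squaring, this requires 3 multiplications. The key idea: if the exponent is even, square the half-power; if odd, multiply by the base once.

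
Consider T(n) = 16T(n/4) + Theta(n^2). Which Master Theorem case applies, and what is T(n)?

Master Theorem for T(n) = 16T(n/4) + O(n^2):

a = 16, b = 4, c = 2
log_b(a) = log_4(16) = 2.0000

Case 2: c = 2 = log_4(16) = 2.0000
T(n) = O(n^2 log n) = O(n^2 log n)

For T(n) = 16T(n/4) + O(n^2): log_4(16) = 2.0000. This is Case 2 of the Master Theorem (c = log_b(a), equal work at all levels), giving O(n^2 log n).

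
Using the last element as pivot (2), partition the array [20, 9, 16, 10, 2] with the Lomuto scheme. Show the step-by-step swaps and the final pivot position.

Lomuto partition with pivot = 2:

Initial array: [20, 9, 16, 10, 2]

arr[0]=20 > 2: no swap
arr[1]=9 > 2: no swap
arr[2]=16 > 2: no swap
arr[3]=10 > 2: no swap

Place pivot at position 0: [2, 9, 16, 10, 20]
Pivot position: 0

After partitioning with pivot 2, the array becomes [2, 9, 16, 10, 20]. The pivot is placed at index 0. All elements to the left of the pivot are <= 2, and all elements to the right are > 2.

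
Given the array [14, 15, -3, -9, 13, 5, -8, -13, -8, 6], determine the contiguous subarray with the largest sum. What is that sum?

Using Kadane's algorithm on [14, 15, -3, -9, 13, 5, -8, -13, -8, 6]:

Scanning through the array:
Position 1 (value 15): max_ending_here = 29, max_so_far = 29
Position 2 (value -3): max_ending_here = 26, max_so_far = 29
Position 3 (value -9): max_ending_here = 17, max_so_far = 29
Position 4 (value 13): max_ending_here = 30, max_so_far = 30
Position 5 (value 5): max_ending_here = 35, max_so_far = 35
Position 6 (value -8): max_ending_here = 27, max_so_far = 35
Position 7 (value -13): max_ending_here = 14, max_so_far = 35
Position 8 (value -8): max_ending_here = 6, max_so_far = 35
Position 9 (value 6): max_ending_here = 12, max_so_far = 35

Maximum subarray: [14, 15, -3, -9, 13, 5]
Maximum sum: 35

The maximum subarray is [14, 15, -3, -9, 13, 5] with sum 35. This subarray runs from index 0 to index 5.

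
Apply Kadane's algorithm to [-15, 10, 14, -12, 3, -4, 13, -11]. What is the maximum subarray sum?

Using Kadane's algorithm on [-15, 10, 14, -12, 3, -4, 13, -11]:

Scanning through the array:
Position 1 (value 10): max_ending_here = 10, max_so_far = 10
Position 2 (value 14): max_ending_here = 24, max_so_far = 24
Position 3 (value -12): max_ending_here = 12, max_so_far = 24
Position 4 (value 3): max_ending_here = 15, max_so_far = 24
Position 5 (value -4): max_ending_here = 11, max_so_far = 24
Position 6 (value 13): max_ending_here = 24, max_so_far = 24
Position 7 (value -11): max_ending_here = 13, max_so_far = 24

Maximum subarray: [10, 14]
Maximum sum: 24

The maximum subarray is [10, 14] with sum 24. This subarray runs from index 1 to index 2.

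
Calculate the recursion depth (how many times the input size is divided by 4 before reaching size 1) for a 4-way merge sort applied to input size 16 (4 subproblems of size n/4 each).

For divide and conquer with division factor 4:

Problem sizes at each level:
Level 0: 16
Level 1: 4
Level 2: 1

The root is level 0 and the size-1 base case is level 2 (the tree spans levels 0 through 2, i.e. 3 levels counting the root), so the depth is the number of divisions: log_4(16) = 2

The recursion tree depth is log_4(16) = 2. At each level, the problem size is divided by 4, so it takes 2 divisions to reduce to a base case of size 1. The algorithm makes 4 recursive calls at each level.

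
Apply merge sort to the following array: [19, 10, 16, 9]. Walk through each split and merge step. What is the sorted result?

Merge sort trace:

Split: [19, 10, 16, 9] -> [19, 10] and [16, 9]
  Split: [19, 10] -> [19] and [10]
  Merge: [19] + [10] -> [10, 19]
  Split: [16, 9] -> [16] and [9]
  Merge: [16] + [9] -> [9, 16]
Merge: [10, 19] + [9, 16] -> [9, 10, 16, 19]

Final sorted array: [9, 10, 16, 19]

The merge sort proceeds by recursively splitting the array and merging sorted halves.
After all merges, the sorted array is [9, 10, 16, 19].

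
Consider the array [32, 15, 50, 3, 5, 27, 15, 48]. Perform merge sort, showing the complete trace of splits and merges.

Merge sort trace:

Split: [32, 15, 50, 3, 5, 27, 15, 48] -> [32, 15, 50, 3] and [5, 27, 15, 48]
  Split: [32, 15, 50, 3] -> [32, 15] and [50, 3]
    Split: [32, 15] -> [32] and [15]
    Merge: [32] + [15] -> [15, 32]
    Split: [50, 3] -> [50] and [3]
    Merge: [50] + [3] -> [3, 50]
  Merge: [15, 32] + [3, 50] -> [3, 15, 32, 50]
  Split: [5, 27, 15, 48] -> [5, 27] and [15, 48]
    Split: [5, 27] -> [5] and [27]
    Merge: [5] + [27] -> [5, 27]
    Split: [15, 48] -> [15] and [48]
    Merge: [15] + [48] -> [15, 48]
  Merge: [5, 27] + [15, 48] -> [5, 15, 27, 48]
Merge: [3, 15, 32, 50] + [5, 15, 27, 48] -> [3, 5, 15, 15, 27, 32, 48, 50]

Final sorted array: [3, 5, 15, 15, 27, 32, 48, 50]

The merge sort proceeds by recursively splitting the array and merging sorted halves.
After all merges, the sorted array is [3, 5, 15, 15, 27, 32, 48, 50].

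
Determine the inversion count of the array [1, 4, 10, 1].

Finding inversions in [1, 4, 10, 1]:

(1, 3): arr[1]=4 > arr[3]=1
(2, 3): arr[2]=10 > arr[3]=1

Total inversions: 2

The array has 2 inversion(s): (1,3), (2,3). Each pair (i,j) satisfies i < j and arr[i] > arr[j].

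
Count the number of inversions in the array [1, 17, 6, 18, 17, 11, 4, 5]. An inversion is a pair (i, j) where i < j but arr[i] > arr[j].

Finding inversions in [1, 17, 6, 18, 17, 11, 4, 5]:

(1, 2): arr[1]=17 > arr[2]=6
(1, 5): arr[1]=17 > arr[5]=11
(1, 6): arr[1]=17 > arr[6]=4
(1, 7): arr[1]=17 > arr[7]=5
(2, 6): arr[2]=6 > arr[6]=4
(2, 7): arr[2]=6 > arr[7]=5
(3, 4): arr[3]=18 > arr[4]=17
(3, 5): arr[3]=18 > arr[5]=11
(3, 6): arr[3]=18 > arr[6]=4
(3, 7): arr[3]=18 > arr[7]=5
(4, 5): arr[4]=17 > arr[5]=11
(4, 6): arr[4]=17 > arr[6]=4
(4, 7): arr[4]=17 > arr[7]=5
(5, 6): arr[5]=11 > arr[6]=4
(5, 7): arr[5]=11 > arr[7]=5

Total inversions: 15

The array has 15 inversion(s): (1,2), (1,5), (1,6), (1,7), (2,6), (2,7), (3,4), (3,5), (3,6), (3,7), (4,5), (4,6), (4,7), (5,6), (5,7). Each pair (i,j) satisfies i < j and arr[i] > arr[j].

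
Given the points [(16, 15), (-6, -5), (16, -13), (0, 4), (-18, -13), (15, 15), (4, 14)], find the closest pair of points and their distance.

Computing all pairwise distances among 7 points:

d((16, 15), (-6, -5)) = 29.7321
d((16, 15), (16, -13)) = 28.0
d((16, 15), (0, 4)) = 19.4165
d((16, 15), (-18, -13)) = 44.0454
d((16, 15), (15, 15)) = 1.0 <-- minimum
d((16, 15), (4, 14)) = 12.0416
d((-6, -5), (16, -13)) = 23.4094
d((-6, -5), (0, 4)) = 10.8167
d((-6, -5), (-18, -13)) = 14.4222
d((-6, -5), (15, 15)) = 29.0
d((-6, -5), (4, 14)) = 21.4709
d((16, -13), (0, 4)) = 23.3452
d((16, -13), (-18, -13)) = 34.0
d((16, -13), (15, 15)) = 28.0179
d((16, -13), (4, 14)) = 29.5466
d((0, 4), (-18, -13)) = 24.7588
d((0, 4), (15, 15)) = 18.6011
d((0, 4), (4, 14)) = 10.7703
d((-18, -13), (15, 15)) = 43.2782
d((-18, -13), (4, 14)) = 34.8281
d((15, 15), (4, 14)) = 11.0454

Closest pair: (16, 15) and (15, 15) with distance 1.0

The closest pair is (16, 15) and (15, 15) with Euclidean distance 1.0. For 7 points, brute-force pairwise comparison is shown above. For large n, the divide-and-conquer algorithm (sort by x, recurse on halves, check the dividing strip) achieves O(n log n).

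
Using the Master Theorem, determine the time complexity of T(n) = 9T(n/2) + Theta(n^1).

Master Theorem for T(n) = 9T(n/2) + O(n^1):

a = 9, b = 2, c = 1
log_b(a) = log_2(9) = 3.1699

Case 1: c = 1 < log_2(9) = 3.1699
T(n) = O(n^(log_2 9))

For T(n) = 9T(n/2) + O(n^1): log_2(9) = 3.1699. This is Case 1 of the Master Theorem (c < log_b(a), work dominated by leaves), giving O(n^(log_2 9)).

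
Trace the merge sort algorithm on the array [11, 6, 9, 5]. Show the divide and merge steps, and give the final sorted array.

Merge sort trace:

Split: [11, 6, 9, 5] -> [11, 6] and [9, 5]
  Split: [11, 6] -> [11] and [6]
  Merge: [11] + [6] -> [6, 11]
  Split: [9, 5] -> [9] and [5]
  Merge: [9] + [5] -> [5, 9]
Merge: [6, 11] + [5, 9] -> [5, 6, 9, 11]

Final sorted array: [5, 6, 9, 11]

The merge sort proceeds by recursively splitting the array and merging sorted halves.
After all merges, the sorted array is [5, 6, 9, 11].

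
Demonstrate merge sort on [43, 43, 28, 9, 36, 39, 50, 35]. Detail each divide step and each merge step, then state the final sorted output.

Merge sort trace:

Split: [43, 43, 28, 9, 36, 39, 50, 35] -> [43, 43, 28, 9] and [36, 39, 50, 35]
  Split: [43, 43, 28, 9] -> [43, 43] and [28, 9]
    Split: [43, 43] -> [43] and [43]
    Merge: [43] + [43] -> [43, 43]
    Split: [28, 9] -> [28] and [9]
    Merge: [28] + [9] -> [9, 28]
  Merge: [43, 43] + [9, 28] -> [9, 28, 43, 43]
  Split: [36, 39, 50, 35] -> [36, 39] and [50, 35]
    Split: [36, 39] -> [36] and [39]
    Merge: [36] + [39] -> [36, 39]
    Split: [50, 35] -> [50] and [35]
    Merge: [50] + [35] -> [35, 50]
  Merge: [36, 39] + [35, 50] -> [35, 36, 39, 50]
Merge: [9, 28, 43, 43] + [35, 36, 39, 50] -> [9, 28, 35, 36, 39, 43, 43, 50]

Final sorted array: [9, 28, 35, 36, 39, 43, 43, 50]

The merge sort proceeds by recursively splitting the array and merging sorted halves.
After all merges, the sorted array is [9, 28, 35, 36, 39, 43, 43, 50].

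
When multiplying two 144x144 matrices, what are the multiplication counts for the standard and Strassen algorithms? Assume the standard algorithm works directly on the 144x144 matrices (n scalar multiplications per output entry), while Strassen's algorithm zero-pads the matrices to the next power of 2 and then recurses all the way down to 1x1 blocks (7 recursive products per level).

Matrix multiplication for 144x144 matrices:

Strassen's algorithm requires power-of-2 dimensions. Pad 144x144 to 256x256 (next power of 2).

Standard algorithm: 144^3 = 2985984 multiplications
Strassen's algorithm: 7^(log2(256)) = 7^8 = 5764801 multiplications
Difference: 2985984 - 5764801 = -2778817 (Strassen uses MORE here due to padding overhead — for small or just-over-power-of-2 n, padding can outweigh the per-level savings)

Standard: 2985984 multiplications (144^3). Strassen: 5764801 multiplications (7^8, after padding to 256x256). Strassen reduces 8 recursive multiplications to 7 at each level.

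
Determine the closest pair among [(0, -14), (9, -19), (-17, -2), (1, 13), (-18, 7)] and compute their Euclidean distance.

Computing all pairwise distances among 5 points:

d((0, -14), (9, -19)) = 10.2956
d((0, -14), (-17, -2)) = 20.8087
d((0, -14), (1, 13)) = 27.0185
d((0, -14), (-18, 7)) = 27.6586
d((9, -19), (-17, -2)) = 31.0644
d((9, -19), (1, 13)) = 32.9848
d((9, -19), (-18, 7)) = 37.4833
d((-17, -2), (1, 13)) = 23.4307
d((-17, -2), (-18, 7)) = 9.0554 <-- minimum
d((1, 13), (-18, 7)) = 19.9249

Closest pair: (-17, -2) and (-18, 7) with distance 9.0554

The closest pair is (-17, -2) and (-18, 7) with Euclidean distance 9.0554. For 5 points, brute-force pairwise comparison is shown above. For large n, the divide-and-conquer algorithm (sort by x, recurse on halves, check the dividing strip) achieves O(n log n).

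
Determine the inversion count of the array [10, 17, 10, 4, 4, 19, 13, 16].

Finding inversions in [10, 17, 10, 4, 4, 19, 13, 16]:

(0, 3): arr[0]=10 > arr[3]=4
(0, 4): arr[0]=10 > arr[4]=4
(1, 2): arr[1]=17 > arr[2]=10
(1, 3): arr[1]=17 > arr[3]=4
(1, 4): arr[1]=17 > arr[4]=4
(1, 6): arr[1]=17 > arr[6]=13
(1, 7): arr[1]=17 > arr[7]=16
(2, 3): arr[2]=10 > arr[3]=4
(2, 4): arr[2]=10 > arr[4]=4
(5, 6): arr[5]=19 > arr[6]=13
(5, 7): arr[5]=19 > arr[7]=16

Total inversions: 11

The array has 11 inversion(s): (0,3), (0,4), (1,2), (1,3), (1,4), (1,6), (1,7), (2,3), (2,4), (5,6), (5,7). Each pair (i,j) satisfies i < j and arr[i] > arr[j].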